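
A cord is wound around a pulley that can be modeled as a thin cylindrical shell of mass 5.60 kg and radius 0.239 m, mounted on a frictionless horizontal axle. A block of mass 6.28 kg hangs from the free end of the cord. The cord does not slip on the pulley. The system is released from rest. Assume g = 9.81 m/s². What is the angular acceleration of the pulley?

α ≈ 21.7 rad/s²

I = MR² = (5.60)(0.239)² = 0.3199 kg·m².
Block: mg − T = ma. Pulley: TR = Iα. No-slip: a = αR, so T = (I/R²)a = 5.600·a.
Then mg = (m + 5.600)a, so a = (6.28)(9.81)/(6.28 + 5.600) = 5.186 m/s².
α = a/R = 5.186/0.239 = 21.70 rad/s².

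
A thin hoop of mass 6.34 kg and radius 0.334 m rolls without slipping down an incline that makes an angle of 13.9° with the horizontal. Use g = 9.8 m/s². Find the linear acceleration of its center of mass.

Translation along the incline: Mg sinθ − f = Ma.
Rotation about the center: fR = Iα with I = MR². No-slip gives a = αR, so f = (I/R²)a = M a.
Substituting: Mg sinθ = (1 + 1.000)Ma, so a = g sinθ/(1 + 1.000) = (9.8) sin 13.9° / 2.000 = 1.177 m/s².

a ≈ 1.18 m/s²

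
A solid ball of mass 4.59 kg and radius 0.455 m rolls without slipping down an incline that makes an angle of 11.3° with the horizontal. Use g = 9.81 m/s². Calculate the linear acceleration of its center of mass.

a ≈ 1.37 m/s²

Translation along the incline: Mg sinθ − f = Ma.
Rotation about the center: fR = Iα with I = (2/5)MR². No-slip gives a = αR, so f = (I/R²)a = (2/5)M a.
Substituting: Mg sinθ = (1 + 0.4000)Ma, so a = g sinθ/(1 + 0.4000) = (9.81) sin 11.3° / 1.400 = 1.373 m/s².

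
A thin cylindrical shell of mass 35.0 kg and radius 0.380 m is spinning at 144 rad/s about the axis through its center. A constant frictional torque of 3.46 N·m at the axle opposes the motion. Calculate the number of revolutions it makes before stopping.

I = MR² = (35.0)(0.380)² = 5.054 kg·m².
The net torque has magnitude 3.46 N·m, opposing ω.
|α| = τ/I = 3.460/5.054 = 0.6846 rad/s² (deceleration).
ω² = ω₀² − 2|α|θ with ω = 0 ⇒ θ = ω₀²/(2|α|) = 15140 rad = 2410 rev.

≈ 2410 revolutions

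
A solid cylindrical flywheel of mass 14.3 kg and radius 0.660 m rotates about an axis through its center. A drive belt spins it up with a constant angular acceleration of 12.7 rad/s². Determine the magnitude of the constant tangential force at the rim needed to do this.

I = ½MR² = (1/2)(14.3)(0.660)² = 3.115 kg·m².
The required torque is τ = Iα = (3.115)(12.70) = 39.55 N·m.
A tangential force at the rim gives τ = FR, so F = τ/R = 39.55/0.660 = 59.93 N.

F ≈ 59.9 N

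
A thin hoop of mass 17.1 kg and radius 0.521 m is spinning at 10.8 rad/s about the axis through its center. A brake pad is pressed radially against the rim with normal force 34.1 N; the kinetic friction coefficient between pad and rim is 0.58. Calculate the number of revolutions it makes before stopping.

≈ 4.18 revolutions

I = MR² = (17.1)(0.521)² = 4.642 kg·m².
Friction force f = μN = (0.58)(34.1) = 19.78 N at the rim; torque magnitude τ = fR = 10.30 N·m, opposing ω.
|α| = τ/I = 10.30/4.642 = 2.220 rad/s² (deceleration).
ω² = ω₀² − 2|α|θ with ω = 0 ⇒ θ = ω₀²/(2|α|) = 26.27 rad = 4.181 rev.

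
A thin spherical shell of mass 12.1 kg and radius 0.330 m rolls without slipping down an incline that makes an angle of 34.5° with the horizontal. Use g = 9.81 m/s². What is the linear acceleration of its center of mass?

Translation along the incline: Mg sinθ − f = Ma.
Rotation about the center: fR = Iα with I = (2/3)MR². No-slip gives a = αR, so f = (I/R²)a = (2/3)M a.
Substituting: Mg sinθ = (1 + 0.6667)Ma, so a = g sinθ/(1 + 0.6667) = (9.81) sin 34.5° / 1.667 = 3.334 m/s².

a ≈ 3.33 m/s²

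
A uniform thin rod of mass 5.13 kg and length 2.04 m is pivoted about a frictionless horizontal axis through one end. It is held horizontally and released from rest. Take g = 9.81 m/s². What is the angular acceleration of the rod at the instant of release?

α ≈ 7.21 rad/s²

About the pivot, I = (1/3)ML² = (1/3)(5.13)(2.04)² = 7.116 kg·m².
The weight acts at the center, a distance L/2 = 1.020 m from the pivot; τ = Mg(L/2) = 51.33 N·m.
α = τ/I = 51.33/7.116 = 7.213 rad/s².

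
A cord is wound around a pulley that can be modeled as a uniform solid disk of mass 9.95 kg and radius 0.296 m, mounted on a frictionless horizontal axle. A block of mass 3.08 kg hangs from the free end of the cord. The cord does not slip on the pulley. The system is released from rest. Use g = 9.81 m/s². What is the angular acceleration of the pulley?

α ≈ 12.7 rad/s²

I = ½MR² = (1/2)(9.95)(0.296)² = 0.4359 kg·m².
Block: mg − T = ma. Pulley: TR = Iα. No-slip: a = αR, so T = (I/R²)a = 4.975·a.
Then mg = (m + 4.975)a, so a = (3.08)(9.81)/(3.08 + 4.975) = 3.751 m/s².
α = a/R = 3.751/0.296 = 12.67 rad/s².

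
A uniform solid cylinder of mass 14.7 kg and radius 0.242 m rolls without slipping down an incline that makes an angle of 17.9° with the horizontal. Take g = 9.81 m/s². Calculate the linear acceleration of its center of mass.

a ≈ 2.01 m/s²

Translation along the incline: Mg sinθ − f = Ma.
Rotation about the center: fR = Iα with I = ½MR². No-slip gives a = αR, so f = (I/R²)a = (1/2)M a.
Substituting: Mg sinθ = (1 + 0.5000)Ma, so a = g sinθ/(1 + 0.5000) = (9.81) sin 17.9° / 1.500 = 2.010 m/s².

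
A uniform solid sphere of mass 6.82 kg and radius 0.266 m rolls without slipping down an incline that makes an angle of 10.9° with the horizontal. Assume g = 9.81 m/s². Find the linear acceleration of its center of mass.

Translation along the incline: Mg sinθ − f = Ma.
Rotation about the center: fR = Iα with I = (2/5)MR². No-slip gives a = αR, so f = (I/R²)a = (2/5)M a.
Substituting: Mg sinθ = (1 + 0.4000)Ma, so a = g sinθ/(1 + 0.4000) = (9.81) sin 10.9° / 1.400 = 1.325 m/s².

a ≈ 1.33 m/s²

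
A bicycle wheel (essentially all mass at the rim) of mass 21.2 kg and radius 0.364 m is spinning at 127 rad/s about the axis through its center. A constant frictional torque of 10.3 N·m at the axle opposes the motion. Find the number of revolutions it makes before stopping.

≈ 350 revolutions

I = MR² = (21.2)(0.364)² = 2.809 kg·m².
The net torque has magnitude 10.3 N·m, opposing ω.
|α| = τ/I = 10.30/2.809 = 3.667 rad/s² (deceleration).
ω² = ω₀² − 2|α|θ with ω = 0 ⇒ θ = ω₀²/(2|α|) = 2199 rad = 350.0 rev.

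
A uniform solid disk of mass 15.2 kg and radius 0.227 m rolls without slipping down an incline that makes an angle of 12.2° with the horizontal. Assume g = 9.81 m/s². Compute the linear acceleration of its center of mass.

a ≈ 1.38 m/s²

Translation along the incline: Mg sinθ − f = Ma.
Rotation about the center: fR = Iα with I = ½MR². No-slip gives a = αR, so f = (I/R²)a = (1/2)M a.
Substituting: Mg sinθ = (1 + 0.5000)Ma, so a = g sinθ/(1 + 0.5000) = (9.81) sin 12.2° / 1.500 = 1.382 m/s².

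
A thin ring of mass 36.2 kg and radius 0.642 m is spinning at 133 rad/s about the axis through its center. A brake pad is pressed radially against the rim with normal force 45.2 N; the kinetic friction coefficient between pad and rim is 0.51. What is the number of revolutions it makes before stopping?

≈ 1420 revolutions

I = MR² = (36.2)(0.642)² = 14.92 kg·m².
Friction force f = μN = (0.51)(45.2) = 23.05 N at the rim; torque magnitude τ = fR = 14.80 N·m, opposing ω.
|α| = τ/I = 14.80/14.92 = 0.9919 rad/s² (deceleration).
ω² = ω₀² − 2|α|θ with ω = 0 ⇒ θ = ω₀²/(2|α|) = 8917 rad = 1419 rev.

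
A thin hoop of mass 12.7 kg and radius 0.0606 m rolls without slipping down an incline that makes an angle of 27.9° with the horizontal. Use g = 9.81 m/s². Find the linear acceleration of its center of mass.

Translation along the incline: Mg sinθ − f = Ma.
Rotation about the center: fR = Iα with I = MR². No-slip gives a = αR, so f = (I/R²)a = M a.
Substituting: Mg sinθ = (1 + 1.000)Ma, so a = g sinθ/(1 + 1.000) = (9.81) sin 27.9° / 2.000 = 2.295 m/s².

a ≈ 2.30 m/s²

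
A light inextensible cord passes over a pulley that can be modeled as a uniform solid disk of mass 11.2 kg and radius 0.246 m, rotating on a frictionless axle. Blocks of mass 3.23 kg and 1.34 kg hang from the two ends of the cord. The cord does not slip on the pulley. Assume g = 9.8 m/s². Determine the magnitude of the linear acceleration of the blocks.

a ≈ 1.82 m/s²

I = ½MR² = (1/2)(11.2)(0.246)² = 0.3389 kg·m².
Heavier block: m₁g − T₁ = m₁a. Lighter block: T₂ − m₂g = m₂a.
Pulley: (T₁ − T₂)R = Iα = I(a/R), so T₁ − T₂ = (I/R²)a = (1/2)M_p a = 5.600·a.
Adding the three: (m₁ − m₂)g = (m₁ + m₂ + 5.600)a, so a = (3.23 − 1.34)(9.8)/(3.23 + 1.34 + 5.600) = 1.821 m/s².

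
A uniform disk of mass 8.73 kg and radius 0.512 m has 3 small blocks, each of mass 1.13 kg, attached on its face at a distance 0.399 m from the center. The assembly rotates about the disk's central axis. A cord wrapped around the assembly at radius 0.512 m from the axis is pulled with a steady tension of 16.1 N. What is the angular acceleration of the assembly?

α ≈ 4.90 rad/s²

I_disk = ½MR² = ½(8.73)(0.512)² = 1.144 kg·m².
I_blocks = 3·m·r² = 3(1.13)(0.399)² = 0.5397 kg·m².
Total I = 1.684 kg·m².
τ = F r = (16.1)(0.512) = 8.243 N·m.
α = τ/I = 8.243/1.684 = 4.895 rad/s².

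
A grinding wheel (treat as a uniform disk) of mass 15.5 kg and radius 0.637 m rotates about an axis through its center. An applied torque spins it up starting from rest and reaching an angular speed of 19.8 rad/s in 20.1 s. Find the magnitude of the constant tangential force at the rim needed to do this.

F ≈ 4.86 N

I = ½MR² = (1/2)(15.5)(0.637)² = 3.145 kg·m².
α = Δω/Δt = (19.8 − 0)/20.1 = 0.9851 rad/s².
The required torque is τ = Iα = (3.145)(0.9851) = 3.098 N·m.
A tangential force at the rim gives τ = FR, so F = τ/R = 3.098/0.637 = 4.863 N.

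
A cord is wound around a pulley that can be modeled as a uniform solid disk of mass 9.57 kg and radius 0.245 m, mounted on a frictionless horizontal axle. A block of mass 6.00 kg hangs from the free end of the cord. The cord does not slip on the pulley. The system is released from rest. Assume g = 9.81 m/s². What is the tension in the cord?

T ≈ 26.1 N

I = ½MR² = (1/2)(9.57)(0.245)² = 0.2872 kg·m².
Block: mg − T = ma. Pulley: TR = Iα. No-slip: a = αR, so T = (I/R²)a = 4.785·a.
Then mg = (m + 4.785)a, so a = (6.00)(9.81)/(6.00 + 4.785) = 5.458 m/s².
T = 4.785·a = 26.11 N.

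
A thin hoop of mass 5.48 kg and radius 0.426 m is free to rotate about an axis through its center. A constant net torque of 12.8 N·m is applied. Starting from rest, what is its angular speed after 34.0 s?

ω ≈ 438 rad/s

I = MR² = (5.48)(0.426)² = 0.9945 kg·m².
α = τ/I = 12.8/0.9945 = 12.87 rad/s².
ω = ω₀ + αt = 0 + (12.87)(34.0) = 437.6 rad/s.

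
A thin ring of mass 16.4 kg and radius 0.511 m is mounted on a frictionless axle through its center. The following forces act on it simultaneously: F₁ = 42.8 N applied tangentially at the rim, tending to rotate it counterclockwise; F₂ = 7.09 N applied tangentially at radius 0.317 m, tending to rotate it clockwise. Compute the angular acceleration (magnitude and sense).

I = MR² = (16.4)(0.511)² = 4.282 kg·m².
Taking counterclockwise as positive: τ₁ = +(42.8)(0.511) = +21.87 N·m; τ₂ = −(7.09)(0.317) = −2.248 N·m.
Net torque τ = 19.62 N·m.
α = τ/I = 19.62/4.282 = 4.582 rad/s².

α ≈ 4.58 rad/s², counterclockwise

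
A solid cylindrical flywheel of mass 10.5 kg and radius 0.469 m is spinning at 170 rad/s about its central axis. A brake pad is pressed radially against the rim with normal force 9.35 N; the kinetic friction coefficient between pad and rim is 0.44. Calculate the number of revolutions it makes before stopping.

≈ 1380 revolutions

I = ½MR² = (1/2)(10.5)(0.469)² = 1.155 kg·m².
Friction force f = μN = (0.44)(9.35) = 4.114 N at the rim; torque magnitude τ = fR = 1.929 N·m, opposing ω.
|α| = τ/I = 1.929/1.155 = 1.671 rad/s² (deceleration).
ω² = ω₀² − 2|α|θ with ω = 0 ⇒ θ = ω₀²/(2|α|) = 8648 rad = 1376 rev.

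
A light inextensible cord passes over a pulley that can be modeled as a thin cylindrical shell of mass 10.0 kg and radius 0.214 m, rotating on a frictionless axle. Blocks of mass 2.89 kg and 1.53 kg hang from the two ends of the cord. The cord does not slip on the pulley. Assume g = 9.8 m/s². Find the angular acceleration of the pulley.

α ≈ 4.32 rad/s²

I = MR² = (10.0)(0.214)² = 0.4580 kg·m².
Heavier block: m₁g − T₁ = m₁a. Lighter block: T₂ − m₂g = m₂a.
Pulley: (T₁ − T₂)R = Iα = I(a/R), so T₁ − T₂ = (I/R²)a = 1·M_p a = 10.00·a.
Adding the three: (m₁ − m₂)g = (m₁ + m₂ + 10.00)a, so a = (2.89 − 1.53)(9.8)/(2.89 + 1.53 + 10.00) = 0.9243 m/s².
α = a/R = 0.9243/0.214 = 4.319 rad/s².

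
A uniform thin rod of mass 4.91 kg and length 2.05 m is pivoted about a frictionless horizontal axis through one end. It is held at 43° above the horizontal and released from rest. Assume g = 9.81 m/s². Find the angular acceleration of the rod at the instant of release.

α ≈ 5.25 rad/s²

About the pivot, I = (1/3)ML² = (1/3)(4.91)(2.05)² = 6.878 kg·m².
The weight acts at the center, a distance L/2 = 1.025 m from the pivot; τ = Mg(L/2) cos 43° = 36.11 N·m.
α = τ/I = 36.11/6.878 = 5.250 rad/s².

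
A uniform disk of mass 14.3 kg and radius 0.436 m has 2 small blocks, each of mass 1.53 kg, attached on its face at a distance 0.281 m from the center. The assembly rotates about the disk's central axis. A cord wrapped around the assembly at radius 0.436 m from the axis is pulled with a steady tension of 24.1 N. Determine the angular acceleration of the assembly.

I_disk = ½MR² = ½(14.3)(0.436)² = 1.359 kg·m².
I_blocks = 2·m·r² = 2(1.53)(0.281)² = 0.2416 kg·m².
Total I = 1.601 kg·m².
τ = F r = (24.1)(0.436) = 10.51 N·m.
α = τ/I = 10.51/1.601 = 6.564 rad/s².

α ≈ 6.56 rad/s²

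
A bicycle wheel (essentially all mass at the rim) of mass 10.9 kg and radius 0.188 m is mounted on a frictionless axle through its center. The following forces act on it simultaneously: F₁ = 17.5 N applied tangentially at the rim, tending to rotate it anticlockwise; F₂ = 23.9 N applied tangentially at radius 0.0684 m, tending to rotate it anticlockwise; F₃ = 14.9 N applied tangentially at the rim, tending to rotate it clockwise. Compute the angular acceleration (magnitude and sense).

α ≈ 5.51 rad/s², anticlockwise

I = MR² = (10.9)(0.188)² = 0.3852 kg·m².
Taking anticlockwise as positive: τ₁ = +(17.5)(0.188) = +3.290 N·m; τ₂ = +(23.9)(0.0684) = +1.635 N·m; τ₃ = −(14.9)(0.188) = −2.801 N·m.
Net torque τ = 2.124 N·m.
α = τ/I = 2.124/0.3852 = 5.512 rad/s².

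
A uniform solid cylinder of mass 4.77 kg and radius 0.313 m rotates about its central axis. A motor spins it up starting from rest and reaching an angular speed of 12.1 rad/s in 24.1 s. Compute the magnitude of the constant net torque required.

τ ≈ 0.117 N·m

I = ½MR² = (1/2)(4.77)(0.313)² = 0.2337 kg·m².
α = Δω/Δt = (12.1 − 0)/24.1 = 0.5021 rad/s².
τ = Iα = (0.2337)(0.5021) = 0.1173 N·m.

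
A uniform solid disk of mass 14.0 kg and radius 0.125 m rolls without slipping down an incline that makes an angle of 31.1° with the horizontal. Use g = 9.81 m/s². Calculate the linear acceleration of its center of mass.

a ≈ 3.38 m/s²

Translation along the incline: Mg sinθ − f = Ma.
Rotation about the center: fR = Iα with I = ½MR². No-slip gives a = αR, so f = (I/R²)a = (1/2)M a.
Substituting: Mg sinθ = (1 + 0.5000)Ma, so a = g sinθ/(1 + 0.5000) = (9.81) sin 31.1° / 1.500 = 3.378 m/s².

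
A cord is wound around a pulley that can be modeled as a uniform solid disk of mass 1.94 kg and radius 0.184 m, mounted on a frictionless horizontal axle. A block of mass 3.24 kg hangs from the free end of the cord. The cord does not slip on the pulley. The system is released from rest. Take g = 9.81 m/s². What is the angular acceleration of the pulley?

α ≈ 41.0 rad/s²

I = ½MR² = (1/2)(1.94)(0.184)² = 0.03284 kg·m².
Block: mg − T = ma. Pulley: TR = Iα. No-slip: a = αR, so T = (I/R²)a = 0.9700·a.
Then mg = (m + 0.9700)a, so a = (3.24)(9.81)/(3.24 + 0.9700) = 7.550 m/s².
α = a/R = 7.550/0.184 = 41.03 rad/s².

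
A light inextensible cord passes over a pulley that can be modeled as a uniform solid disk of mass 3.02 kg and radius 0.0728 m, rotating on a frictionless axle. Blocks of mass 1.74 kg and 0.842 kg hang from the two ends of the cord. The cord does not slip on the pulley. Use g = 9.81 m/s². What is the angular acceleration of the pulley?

α ≈ 29.6 rad/s²

I = ½MR² = (1/2)(3.02)(0.0728)² = 0.008003 kg·m².
Heavier block: m₁g − T₁ = m₁a. Lighter block: T₂ − m₂g = m₂a.
Pulley: (T₁ − T₂)R = Iα = I(a/R), so T₁ − T₂ = (I/R²)a = (1/2)M_p a = 1.510·a.
Adding the three: (m₁ − m₂)g = (m₁ + m₂ + 1.510)a, so a = (1.74 − 0.842)(9.81)/(1.74 + 0.842 + 1.510) = 2.153 m/s².
α = a/R = 2.153/0.0728 = 29.57 rad/s².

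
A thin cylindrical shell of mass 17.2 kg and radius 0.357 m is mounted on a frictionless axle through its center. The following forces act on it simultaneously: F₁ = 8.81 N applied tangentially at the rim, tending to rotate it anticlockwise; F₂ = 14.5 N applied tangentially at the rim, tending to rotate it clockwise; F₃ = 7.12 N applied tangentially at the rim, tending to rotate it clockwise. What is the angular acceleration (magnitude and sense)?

I = MR² = (17.2)(0.357)² = 2.192 kg·m².
Taking anticlockwise as positive: τ₁ = +(8.81)(0.357) = +3.145 N·m; τ₂ = −(14.5)(0.357) = −5.176 N·m; τ₃ = −(7.12)(0.357) = −2.542 N·m.
Net torque τ = -4.573 N·m.
α = τ/I = -4.573/2.192 = -2.086 rad/s².

α ≈ 2.09 rad/s², clockwise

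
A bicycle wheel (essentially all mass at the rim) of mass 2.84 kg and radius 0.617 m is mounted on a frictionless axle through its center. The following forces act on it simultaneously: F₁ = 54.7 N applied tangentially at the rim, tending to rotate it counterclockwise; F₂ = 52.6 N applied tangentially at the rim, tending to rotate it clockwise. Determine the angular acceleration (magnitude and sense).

α ≈ 1.20 rad/s², counterclockwise

I = MR² = (2.84)(0.617)² = 1.081 kg·m².
Taking counterclockwise as positive: τ₁ = +(54.7)(0.617) = +33.75 N·m; τ₂ = −(52.6)(0.617) = −32.45 N·m.
Net torque τ = 1.296 N·m.
α = τ/I = 1.296/1.081 = 1.198 rad/s².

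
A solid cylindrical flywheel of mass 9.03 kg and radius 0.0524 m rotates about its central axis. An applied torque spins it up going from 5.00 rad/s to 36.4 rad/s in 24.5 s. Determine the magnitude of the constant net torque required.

I = ½MR² = (1/2)(9.03)(0.0524)² = 0.01240 kg·m².
α = Δω/Δt = (36.4 − 5.00)/24.5 = 1.282 rad/s².
τ = Iα = (0.01240)(1.282) = 0.01589 N·m.

τ ≈ 0.0159 N·m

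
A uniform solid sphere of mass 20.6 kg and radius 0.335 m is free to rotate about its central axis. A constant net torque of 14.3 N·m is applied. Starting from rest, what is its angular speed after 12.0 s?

I = (2/5)MR² = (2/5)(20.6)(0.335)² = 0.9247 kg·m².
α = τ/I = 14.3/0.9247 = 15.46 rad/s².
ω = ω₀ + αt = 0 + (15.46)(12.0) = 185.6 rad/s.

ω ≈ 186 rad/s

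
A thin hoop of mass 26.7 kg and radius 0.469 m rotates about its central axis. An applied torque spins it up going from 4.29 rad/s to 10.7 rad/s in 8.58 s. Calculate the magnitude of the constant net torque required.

I = MR² = (26.7)(0.469)² = 5.873 kg·m².
α = Δω/Δt = (10.7 − 4.29)/8.58 = 0.7471 rad/s².
τ = Iα = (5.873)(0.7471) = 4.388 N·m.

τ ≈ 4.39 N·m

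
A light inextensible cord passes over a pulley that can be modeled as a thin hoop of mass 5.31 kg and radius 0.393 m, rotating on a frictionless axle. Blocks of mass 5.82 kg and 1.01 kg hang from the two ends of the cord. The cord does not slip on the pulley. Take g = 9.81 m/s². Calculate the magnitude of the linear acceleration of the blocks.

I = MR² = (5.31)(0.393)² = 0.8201 kg·m².
Heavier block: m₁g − T₁ = m₁a. Lighter block: T₂ − m₂g = m₂a.
Pulley: (T₁ − T₂)R = Iα = I(a/R), so T₁ − T₂ = (I/R²)a = 1·M_p a = 5.310·a.
Adding the three: (m₁ − m₂)g = (m₁ + m₂ + 5.310)a, so a = (5.82 − 1.01)(9.81)/(5.82 + 1.01 + 5.310) = 3.887 m/s².

a ≈ 3.89 m/s²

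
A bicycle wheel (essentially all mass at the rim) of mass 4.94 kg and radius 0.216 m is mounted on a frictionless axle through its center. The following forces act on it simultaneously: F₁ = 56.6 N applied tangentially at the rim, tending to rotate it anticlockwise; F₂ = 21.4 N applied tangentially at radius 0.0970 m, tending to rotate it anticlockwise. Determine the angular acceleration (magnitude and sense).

α ≈ 62.1 rad/s², anticlockwise

I = MR² = (4.94)(0.216)² = 0.2305 kg·m².
Taking anticlockwise as positive: τ₁ = +(56.6)(0.216) = +12.23 N·m; τ₂ = +(21.4)(0.0970) = +2.076 N·m.
Net torque τ = 14.30 N·m.
α = τ/I = 14.30/0.2305 = 62.05 rad/s².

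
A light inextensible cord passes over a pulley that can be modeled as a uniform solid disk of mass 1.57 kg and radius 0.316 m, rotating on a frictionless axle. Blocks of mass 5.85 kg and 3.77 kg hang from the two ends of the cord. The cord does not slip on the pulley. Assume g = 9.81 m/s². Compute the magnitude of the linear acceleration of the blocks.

I = ½MR² = (1/2)(1.57)(0.316)² = 0.07839 kg·m².
Heavier block: m₁g − T₁ = m₁a. Lighter block: T₂ − m₂g = m₂a.
Pulley: (T₁ − T₂)R = Iα = I(a/R), so T₁ − T₂ = (I/R²)a = (1/2)M_p a = 0.7850·a.
Adding the three: (m₁ − m₂)g = (m₁ + m₂ + 0.7850)a, so a = (5.85 − 3.77)(9.81)/(5.85 + 3.77 + 0.7850) = 1.961 m/s².

a ≈ 1.96 m/s²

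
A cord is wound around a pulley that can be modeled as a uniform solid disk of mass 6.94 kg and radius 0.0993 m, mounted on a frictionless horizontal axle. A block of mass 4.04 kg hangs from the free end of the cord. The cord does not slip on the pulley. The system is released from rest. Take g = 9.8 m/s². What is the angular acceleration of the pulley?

α ≈ 53.1 rad/s²

I = ½MR² = (1/2)(6.94)(0.0993)² = 0.03422 kg·m².
Block: mg − T = ma. Pulley: TR = Iα. No-slip: a = αR, so T = (I/R²)a = 3.470·a.
Then mg = (m + 3.470)a, so a = (4.04)(9.8)/(4.04 + 3.470) = 5.272 m/s².
α = a/R = 5.272/0.0993 = 53.09 rad/s².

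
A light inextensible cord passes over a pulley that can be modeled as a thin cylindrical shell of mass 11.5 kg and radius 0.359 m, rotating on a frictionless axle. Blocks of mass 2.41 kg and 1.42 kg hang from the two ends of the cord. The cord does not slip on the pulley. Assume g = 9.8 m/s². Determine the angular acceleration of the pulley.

I = MR² = (11.5)(0.359)² = 1.482 kg·m².
Heavier block: m₁g − T₁ = m₁a. Lighter block: T₂ − m₂g = m₂a.
Pulley: (T₁ − T₂)R = Iα = I(a/R), so T₁ − T₂ = (I/R²)a = 1·M_p a = 11.50·a.
Adding the three: (m₁ − m₂)g = (m₁ + m₂ + 11.50)a, so a = (2.41 − 1.42)(9.8)/(2.41 + 1.42 + 11.50) = 0.6329 m/s².
α = a/R = 0.6329/0.359 = 1.763 rad/s².

α ≈ 1.76 rad/s²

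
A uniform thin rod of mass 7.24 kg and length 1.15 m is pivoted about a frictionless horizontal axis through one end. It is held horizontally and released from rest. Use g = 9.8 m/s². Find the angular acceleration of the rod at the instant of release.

α ≈ 12.8 rad/s²

About the pivot, I = (1/3)ML² = (1/3)(7.24)(1.15)² = 3.192 kg·m².
The weight acts at the center, a distance L/2 = 0.5750 m from the pivot; τ = Mg(L/2) = 40.80 N·m.
α = τ/I = 40.80/3.192 = 12.78 rad/s².
(Equivalently α = (3g/(2L)) = 12.78 rad/s².)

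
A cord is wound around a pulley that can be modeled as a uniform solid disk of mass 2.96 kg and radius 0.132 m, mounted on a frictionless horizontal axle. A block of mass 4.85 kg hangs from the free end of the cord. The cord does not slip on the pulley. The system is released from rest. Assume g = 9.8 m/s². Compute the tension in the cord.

I = ½MR² = (1/2)(2.96)(0.132)² = 0.02579 kg·m².
Block: mg − T = ma. Pulley: TR = Iα. No-slip: a = αR, so T = (I/R²)a = 1.480·a.
Then mg = (m + 1.480)a, so a = (4.85)(9.8)/(4.85 + 1.480) = 7.509 m/s².
T = 1.480·a = 11.11 N.

T ≈ 11.1 N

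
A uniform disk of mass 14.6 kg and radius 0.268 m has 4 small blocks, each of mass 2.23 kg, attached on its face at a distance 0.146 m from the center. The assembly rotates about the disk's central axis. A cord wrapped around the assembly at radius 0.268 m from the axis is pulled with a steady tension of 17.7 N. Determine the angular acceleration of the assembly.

α ≈ 6.64 rad/s²

I_disk = ½MR² = ½(14.6)(0.268)² = 0.5243 kg·m².
I_blocks = 4·m·r² = 4(2.23)(0.146)² = 0.1901 kg·m².
Total I = 0.7145 kg·m².
τ = F r = (17.7)(0.268) = 4.744 N·m.
α = τ/I = 4.744/0.7145 = 6.639 rad/s².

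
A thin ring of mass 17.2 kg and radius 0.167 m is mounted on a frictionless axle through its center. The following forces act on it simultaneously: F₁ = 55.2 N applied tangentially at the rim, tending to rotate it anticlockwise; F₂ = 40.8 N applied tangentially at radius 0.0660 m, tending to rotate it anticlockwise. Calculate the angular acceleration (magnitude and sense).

I = MR² = (17.2)(0.167)² = 0.4797 kg·m².
Taking anticlockwise as positive: τ₁ = +(55.2)(0.167) = +9.218 N·m; τ₂ = +(40.8)(0.0660) = +2.693 N·m.
Net torque τ = 11.91 N·m.
α = τ/I = 11.91/0.4797 = 24.83 rad/s².

α ≈ 24.8 rad/s², anticlockwise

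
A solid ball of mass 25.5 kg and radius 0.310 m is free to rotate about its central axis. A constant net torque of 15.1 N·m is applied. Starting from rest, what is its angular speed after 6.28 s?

I = (2/5)MR² = (2/5)(25.5)(0.310)² = 0.9802 kg·m².
α = τ/I = 15.1/0.9802 = 15.40 rad/s².
ω = ω₀ + αt = 0 + (15.40)(6.28) = 96.74 rad/s.

ω ≈ 96.7 rad/s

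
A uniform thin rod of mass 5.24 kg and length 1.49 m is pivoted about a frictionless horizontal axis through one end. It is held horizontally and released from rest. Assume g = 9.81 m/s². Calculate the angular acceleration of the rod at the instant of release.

α ≈ 9.88 rad/s²

About the pivot, I = (1/3)ML² = (1/3)(5.24)(1.49)² = 3.878 kg·m².
The weight acts at the center, a distance L/2 = 0.7450 m from the pivot; τ = Mg(L/2) = 38.30 N·m.
α = τ/I = 38.30/3.878 = 9.876 rad/s².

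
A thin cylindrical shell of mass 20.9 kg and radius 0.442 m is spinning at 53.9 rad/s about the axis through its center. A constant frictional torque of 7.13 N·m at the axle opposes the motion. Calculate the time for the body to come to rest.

I = MR² = (20.9)(0.442)² = 4.083 kg·m².
The net torque has magnitude 7.13 N·m, opposing ω.
|α| = τ/I = 7.130/4.083 = 1.746 rad/s² (deceleration).
0 = ω₀ − |α|t ⇒ t = ω₀/|α| = 53.9/1.746 = 30.87 s.

t ≈ 30.9 s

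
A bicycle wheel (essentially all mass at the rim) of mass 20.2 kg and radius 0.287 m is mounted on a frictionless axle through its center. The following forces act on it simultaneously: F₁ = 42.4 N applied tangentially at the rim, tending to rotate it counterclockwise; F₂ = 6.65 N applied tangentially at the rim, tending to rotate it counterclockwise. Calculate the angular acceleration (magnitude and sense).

α ≈ 8.46 rad/s², counterclockwise

I = MR² = (20.2)(0.287)² = 1.664 kg·m².
Taking counterclockwise as positive: τ₁ = +(42.4)(0.287) = +12.17 N·m; τ₂ = +(6.65)(0.287) = +1.909 N·m.
Net torque τ = 14.08 N·m.
α = τ/I = 14.08/1.664 = 8.461 rad/s².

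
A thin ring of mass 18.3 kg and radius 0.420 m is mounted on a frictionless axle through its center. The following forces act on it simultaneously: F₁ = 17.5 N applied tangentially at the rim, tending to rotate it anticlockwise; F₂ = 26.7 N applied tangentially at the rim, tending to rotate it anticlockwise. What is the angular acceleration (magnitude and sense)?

α ≈ 5.75 rad/s², anticlockwise

I = MR² = (18.3)(0.420)² = 3.228 kg·m².
Taking anticlockwise as positive: τ₁ = +(17.5)(0.420) = +7.350 N·m; τ₂ = +(26.7)(0.420) = +11.21 N·m.
Net torque τ = 18.56 N·m.
α = τ/I = 18.56/3.228 = 5.751 rad/s².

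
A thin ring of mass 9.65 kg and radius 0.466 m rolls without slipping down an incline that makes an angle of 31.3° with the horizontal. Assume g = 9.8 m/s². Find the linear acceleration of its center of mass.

Translation along the incline: Mg sinθ − f = Ma.
Rotation about the center: fR = Iα with I = MR². No-slip gives a = αR, so f = (I/R²)a = M a.
Substituting: Mg sinθ = (1 + 1.000)Ma, so a = g sinθ/(1 + 1.000) = (9.8) sin 31.3° / 2.000 = 2.546 m/s².

a ≈ 2.55 m/s²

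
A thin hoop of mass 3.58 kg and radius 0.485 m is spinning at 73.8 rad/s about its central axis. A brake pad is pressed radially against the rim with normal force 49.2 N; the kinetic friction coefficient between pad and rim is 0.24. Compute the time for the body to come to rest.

t ≈ 10.9 s

I = MR² = (3.58)(0.485)² = 0.8421 kg·m².
Friction force f = μN = (0.24)(49.2) = 11.81 N at the rim; torque magnitude τ = fR = 5.727 N·m, opposing ω.
|α| = τ/I = 5.727/0.8421 = 6.801 rad/s² (deceleration).
0 = ω₀ − |α|t ⇒ t = ω₀/|α| = 73.8/6.801 = 10.85 s.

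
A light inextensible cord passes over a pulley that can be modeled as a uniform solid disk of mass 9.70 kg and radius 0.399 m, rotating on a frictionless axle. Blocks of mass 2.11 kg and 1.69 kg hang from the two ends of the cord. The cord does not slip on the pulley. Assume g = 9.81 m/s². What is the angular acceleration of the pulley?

I = ½MR² = (1/2)(9.70)(0.399)² = 0.7721 kg·m².
Heavier block: m₁g − T₁ = m₁a. Lighter block: T₂ − m₂g = m₂a.
Pulley: (T₁ − T₂)R = Iα = I(a/R), so T₁ − T₂ = (I/R²)a = (1/2)M_p a = 4.850·a.
Adding the three: (m₁ − m₂)g = (m₁ + m₂ + 4.850)a, so a = (2.11 − 1.69)(9.81)/(2.11 + 1.69 + 4.850) = 0.4763 m/s².
α = a/R = 0.4763/0.399 = 1.194 rad/s².

α ≈ 1.19 rad/s²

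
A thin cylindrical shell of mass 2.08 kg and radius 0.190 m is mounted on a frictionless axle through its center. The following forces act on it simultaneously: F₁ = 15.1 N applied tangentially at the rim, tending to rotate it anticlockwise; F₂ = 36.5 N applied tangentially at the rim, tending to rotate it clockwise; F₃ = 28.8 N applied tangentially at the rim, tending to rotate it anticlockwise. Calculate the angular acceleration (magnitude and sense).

I = MR² = (2.08)(0.190)² = 0.07509 kg·m².
Taking anticlockwise as positive: τ₁ = +(15.1)(0.190) = +2.869 N·m; τ₂ = −(36.5)(0.190) = −6.935 N·m; τ₃ = +(28.8)(0.190) = +5.472 N·m.
Net torque τ = 1.406 N·m.
α = τ/I = 1.406/0.07509 = 18.72 rad/s².

α ≈ 18.7 rad/s², anticlockwise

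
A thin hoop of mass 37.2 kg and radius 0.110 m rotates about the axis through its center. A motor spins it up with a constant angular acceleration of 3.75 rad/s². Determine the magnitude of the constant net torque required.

τ ≈ 1.69 N·m

I = MR² = (37.2)(0.110)² = 0.4501 kg·m².
τ = Iα = (0.4501)(3.750) = 1.688 N·m.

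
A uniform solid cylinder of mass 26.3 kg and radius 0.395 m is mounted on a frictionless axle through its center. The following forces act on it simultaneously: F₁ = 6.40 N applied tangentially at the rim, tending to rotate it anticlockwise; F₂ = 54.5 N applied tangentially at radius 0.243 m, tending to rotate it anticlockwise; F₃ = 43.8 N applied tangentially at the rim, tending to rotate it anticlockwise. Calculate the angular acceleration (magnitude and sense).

α ≈ 16.1 rad/s², anticlockwise

I = ½MR² = (1/2)(26.3)(0.395)² = 2.052 kg·m².
Taking anticlockwise as positive: τ₁ = +(6.40)(0.395) = +2.528 N·m; τ₂ = +(54.5)(0.243) = +13.24 N·m; τ₃ = +(43.8)(0.395) = +17.30 N·m.
Net torque τ = 33.07 N·m.
α = τ/I = 33.07/2.052 = 16.12 rad/s².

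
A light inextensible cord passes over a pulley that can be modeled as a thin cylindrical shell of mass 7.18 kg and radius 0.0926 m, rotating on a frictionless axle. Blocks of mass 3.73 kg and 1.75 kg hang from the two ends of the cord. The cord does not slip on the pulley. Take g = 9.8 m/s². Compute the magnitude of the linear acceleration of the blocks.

a ≈ 1.53 m/s²

I = MR² = (7.18)(0.0926)² = 0.06157 kg·m².
Heavier block: m₁g − T₁ = m₁a. Lighter block: T₂ − m₂g = m₂a.
Pulley: (T₁ − T₂)R = Iα = I(a/R), so T₁ − T₂ = (I/R²)a = 1·M_p a = 7.180·a.
Adding the three: (m₁ − m₂)g = (m₁ + m₂ + 7.180)a, so a = (3.73 − 1.75)(9.8)/(3.73 + 1.75 + 7.180) = 1.533 m/s².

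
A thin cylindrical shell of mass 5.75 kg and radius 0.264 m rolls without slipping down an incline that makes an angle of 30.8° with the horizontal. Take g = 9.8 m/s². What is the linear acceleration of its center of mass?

a ≈ 2.51 m/s²

Translation along the incline: Mg sinθ − f = Ma.
Rotation about the center: fR = Iα with I = MR². No-slip gives a = αR, so f = (I/R²)a = M a.
Substituting: Mg sinθ = (1 + 1.000)Ma, so a = g sinθ/(1 + 1.000) = (9.8) sin 30.8° / 2.000 = 2.509 m/s².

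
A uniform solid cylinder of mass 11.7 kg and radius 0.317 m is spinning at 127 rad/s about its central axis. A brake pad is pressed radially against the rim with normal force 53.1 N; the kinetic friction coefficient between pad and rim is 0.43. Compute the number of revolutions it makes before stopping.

≈ 104 revolutions

I = ½MR² = (1/2)(11.7)(0.317)² = 0.5879 kg·m².
Friction force f = μN = (0.43)(53.1) = 22.83 N at the rim; torque magnitude τ = fR = 7.238 N·m, opposing ω.
|α| = τ/I = 7.238/0.5879 = 12.31 rad/s² (deceleration).
ω² = ω₀² − 2|α|θ with ω = 0 ⇒ θ = ω₀²/(2|α|) = 655.0 rad = 104.2 rev.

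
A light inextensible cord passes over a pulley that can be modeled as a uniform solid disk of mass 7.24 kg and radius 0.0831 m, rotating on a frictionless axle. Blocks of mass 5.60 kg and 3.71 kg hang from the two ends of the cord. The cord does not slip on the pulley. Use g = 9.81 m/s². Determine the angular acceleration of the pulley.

α ≈ 17.3 rad/s²

I = ½MR² = (1/2)(7.24)(0.0831)² = 0.02500 kg·m².
Heavier block: m₁g − T₁ = m₁a. Lighter block: T₂ − m₂g = m₂a.
Pulley: (T₁ − T₂)R = Iα = I(a/R), so T₁ − T₂ = (I/R²)a = (1/2)M_p a = 3.620·a.
Adding the three: (m₁ − m₂)g = (m₁ + m₂ + 3.620)a, so a = (5.60 − 3.71)(9.81)/(5.60 + 3.71 + 3.620) = 1.434 m/s².
α = a/R = 1.434/0.0831 = 17.26 rad/s².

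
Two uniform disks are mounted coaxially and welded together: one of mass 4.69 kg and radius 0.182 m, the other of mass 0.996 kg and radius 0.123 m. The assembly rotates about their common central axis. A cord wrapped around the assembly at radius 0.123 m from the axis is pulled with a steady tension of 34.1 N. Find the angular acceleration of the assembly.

I = ½M₁R₁² + ½M₂R₂² = ½(4.69)(0.182)² + ½(0.996)(0.123)² = 0.08521 kg·m².
τ = F r = (34.1)(0.123) = 4.194 N·m.
α = τ/I = 4.194/0.08521 = 49.22 rad/s².

α ≈ 49.2 rad/s²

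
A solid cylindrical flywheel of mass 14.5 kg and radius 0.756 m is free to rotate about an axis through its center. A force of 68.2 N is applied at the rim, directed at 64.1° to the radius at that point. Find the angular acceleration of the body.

I = ½MR² = (1/2)(14.5)(0.756)² = 4.144 kg·m².
Only the tangential component produces torque: τ = F R sinθ = (68.2)(0.756) sin 64.1° = 46.38 N·m.
From τ = Iα: α = 46.38/4.144 = 11.19 rad/s².

α ≈ 11.2 rad/s²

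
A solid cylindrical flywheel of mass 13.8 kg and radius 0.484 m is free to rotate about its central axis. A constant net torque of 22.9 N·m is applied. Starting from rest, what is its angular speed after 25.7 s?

I = ½MR² = (1/2)(13.8)(0.484)² = 1.616 kg·m².
α = τ/I = 22.9/1.616 = 14.17 rad/s².
ω = ω₀ + αt = 0 + (14.17)(25.7) = 364.1 rad/s.

ω ≈ 364 rad/s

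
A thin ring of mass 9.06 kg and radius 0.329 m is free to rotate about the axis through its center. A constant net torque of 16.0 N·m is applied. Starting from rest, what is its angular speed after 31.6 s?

ω ≈ 516 rad/s

I = MR² = (9.06)(0.329)² = 0.9807 kg·m².
α = τ/I = 16.0/0.9807 = 16.32 rad/s².
ω = ω₀ + αt = 0 + (16.32)(31.6) = 515.6 rad/s.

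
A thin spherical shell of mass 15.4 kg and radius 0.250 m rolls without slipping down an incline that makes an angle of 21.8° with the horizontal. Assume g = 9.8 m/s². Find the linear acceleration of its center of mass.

Translation along the incline: Mg sinθ − f = Ma.
Rotation about the center: fR = Iα with I = (2/3)MR². No-slip gives a = αR, so f = (I/R²)a = (2/3)M a.
Substituting: Mg sinθ = (1 + 0.6667)Ma, so a = g sinθ/(1 + 0.6667) = (9.8) sin 21.8° / 1.667 = 2.184 m/s².

a ≈ 2.18 m/s²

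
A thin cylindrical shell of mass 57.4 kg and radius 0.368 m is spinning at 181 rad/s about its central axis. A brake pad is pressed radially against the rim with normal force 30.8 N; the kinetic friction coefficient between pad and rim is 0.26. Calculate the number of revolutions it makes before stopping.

≈ 6880 revolutions

I = MR² = (57.4)(0.368)² = 7.773 kg·m².
Friction force f = μN = (0.26)(30.8) = 8.008 N at the rim; torque magnitude τ = fR = 2.947 N·m, opposing ω.
|α| = τ/I = 2.947/7.773 = 0.3791 rad/s² (deceleration).
ω² = ω₀² − 2|α|θ with ω = 0 ⇒ θ = ω₀²/(2|α|) = 43210 rad = 6877 rev.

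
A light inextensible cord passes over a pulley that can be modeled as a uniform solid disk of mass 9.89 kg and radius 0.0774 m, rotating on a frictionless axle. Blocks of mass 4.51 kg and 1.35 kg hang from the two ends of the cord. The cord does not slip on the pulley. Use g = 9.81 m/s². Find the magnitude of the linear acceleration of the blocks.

I = ½MR² = (1/2)(9.89)(0.0774)² = 0.02962 kg·m².
Heavier block: m₁g − T₁ = m₁a. Lighter block: T₂ − m₂g = m₂a.
Pulley: (T₁ − T₂)R = Iα = I(a/R), so T₁ − T₂ = (I/R²)a = (1/2)M_p a = 4.945·a.
Adding the three: (m₁ − m₂)g = (m₁ + m₂ + 4.945)a, so a = (4.51 − 1.35)(9.81)/(4.51 + 1.35 + 4.945) = 2.869 m/s².

a ≈ 2.87 m/s²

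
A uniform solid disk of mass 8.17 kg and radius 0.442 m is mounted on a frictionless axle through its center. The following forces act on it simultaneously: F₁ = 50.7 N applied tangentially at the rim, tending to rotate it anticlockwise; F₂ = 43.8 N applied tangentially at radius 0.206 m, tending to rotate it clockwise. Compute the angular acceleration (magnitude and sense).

α ≈ 16.8 rad/s², anticlockwise

I = ½MR² = (1/2)(8.17)(0.442)² = 0.7981 kg·m².
Taking anticlockwise as positive: τ₁ = +(50.7)(0.442) = +22.41 N·m; τ₂ = −(43.8)(0.206) = −9.023 N·m.
Net torque τ = 13.39 N·m.
α = τ/I = 13.39/0.7981 = 16.77 rad/s².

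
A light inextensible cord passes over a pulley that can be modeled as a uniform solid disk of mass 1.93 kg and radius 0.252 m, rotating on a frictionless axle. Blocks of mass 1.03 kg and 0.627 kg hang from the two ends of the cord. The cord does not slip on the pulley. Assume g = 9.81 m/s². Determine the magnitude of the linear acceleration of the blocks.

a ≈ 1.51 m/s²

I = ½MR² = (1/2)(1.93)(0.252)² = 0.06128 kg·m².
Heavier block: m₁g − T₁ = m₁a. Lighter block: T₂ − m₂g = m₂a.
Pulley: (T₁ − T₂)R = Iα = I(a/R), so T₁ − T₂ = (I/R²)a = (1/2)M_p a = 0.9650·a.
Adding the three: (m₁ − m₂)g = (m₁ + m₂ + 0.9650)a, so a = (1.03 − 0.627)(9.81)/(1.03 + 0.627 + 0.9650) = 1.508 m/s².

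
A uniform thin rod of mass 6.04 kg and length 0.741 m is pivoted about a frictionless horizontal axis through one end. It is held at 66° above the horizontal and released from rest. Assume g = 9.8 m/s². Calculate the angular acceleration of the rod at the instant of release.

α ≈ 8.07 rad/s²

About the pivot, I = (1/3)ML² = (1/3)(6.04)(0.741)² = 1.105 kg·m².
The weight acts at the center, a distance L/2 = 0.3705 m from the pivot; τ = Mg(L/2) cos 66° = 8.920 N·m.
α = τ/I = 8.920/1.105 = 8.069 rad/s².
(Equivalently α = (3g/(2L)) cos 66° = 8.069 rad/s².)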